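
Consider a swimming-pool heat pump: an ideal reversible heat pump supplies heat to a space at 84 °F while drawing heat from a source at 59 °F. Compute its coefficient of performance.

T_H = 84 °F → (84 − 32) × 5/9 = 28.89 °C = 302.04 K.
T_C = 59 °F → (59 − 32) × 5/9 = 15.00 °C = 288.15 K.
For a reversible heat pump, COP_HP = T_H/(T_H − T_C) = 302.04/(302.04 − 288.15) = 21.7.

COP_HP ≈ 21.7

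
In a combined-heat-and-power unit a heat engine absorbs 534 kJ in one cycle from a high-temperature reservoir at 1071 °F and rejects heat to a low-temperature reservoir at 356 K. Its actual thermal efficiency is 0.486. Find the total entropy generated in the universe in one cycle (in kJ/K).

ΔS_univ ≈ 0.1430 kJ/K

T_H = 1071 °F → (1071 − 32) × 5/9 = 577.22 °C = 850.37 K.
W = η·Q_H = 0.486 × 534 = 259.5 kJ, so Q_C = Q_H − W = 274.5 kJ.
Reservoir entropy changes: ΔS_H = −Q_H/T_H = −534/850.37 = -0.6280 kJ/K and ΔS_C = +Q_C/T_C = 274.5/356.00 = 0.7710 kJ/K.
ΔS_univ = −Q_H/T_H + Q_C/T_C = 0.1430 kJ/K (> 0, since η = 0.486 < η_Carnot = 0.581).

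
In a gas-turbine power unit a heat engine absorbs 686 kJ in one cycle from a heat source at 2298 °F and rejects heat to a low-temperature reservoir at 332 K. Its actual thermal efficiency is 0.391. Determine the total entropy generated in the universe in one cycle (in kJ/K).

ΔS_univ ≈ 0.8106 kJ/K

T_H = 2298 °F → (2298 − 32) × 5/9 = 1258.89 °C = 1532.04 K.
W = η·Q_H = 0.391 × 686 = 268.2 kJ, so Q_C = Q_H − W = 417.8 kJ.
The hot reservoir loses entropy Q_H/T_H = 686/1532.04 = 0.4478 kJ/K; the cold reservoir gains Q_C/T_C = 417.8/332.00 = 1.258 kJ/K.
ΔS_univ = −Q_H/T_H + Q_C/T_C = 0.8106 kJ/K (> 0, since η = 0.391 < η_Carnot = 0.783).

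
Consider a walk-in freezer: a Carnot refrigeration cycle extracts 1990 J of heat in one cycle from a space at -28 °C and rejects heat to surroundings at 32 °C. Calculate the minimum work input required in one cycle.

W_in ≈ 487 J

T_H = 32 °C → 32 + 273.15 = 305.15 K.
T_C = -28 °C → -28 + 273.15 = 245.15 K.
COP_R = T_C/(T_H − T_C) = 245.15/60.00 = 4.0858.
W = Q_C/COP_R = 1990/4.0858 = 487 J.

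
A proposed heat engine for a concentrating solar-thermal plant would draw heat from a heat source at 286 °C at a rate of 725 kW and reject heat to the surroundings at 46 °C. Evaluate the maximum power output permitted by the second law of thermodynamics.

T_H = 286 °C → 286 + 273.15 = 559.15 K.
T_C = 46 °C → 46 + 273.15 = 319.15 K.
The upper bound on efficiency is η_max = 1 − T_C/T_H = 1 − 319.15/559.15 = 0.4292.
W_max = η_max · Q_H = 0.4292 × 725 = 311 kW.

Ẇ_max ≈ 311 kW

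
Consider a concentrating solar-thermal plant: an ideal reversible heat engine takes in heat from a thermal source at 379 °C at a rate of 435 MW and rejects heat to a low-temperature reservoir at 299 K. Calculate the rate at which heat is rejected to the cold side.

Q̇_C ≈ 199.4 MW

T_H = 379 °C → 379 + 273.15 = 652.15 K.
η_rev = 1 − T_C/T_H = 1 − 299.00/652.15 = 0.5415.
For a reversible cycle Q_C/Q_H = T_C/T_H, so Q_C = 435 × 299.00/652.15 = 199.4 MW.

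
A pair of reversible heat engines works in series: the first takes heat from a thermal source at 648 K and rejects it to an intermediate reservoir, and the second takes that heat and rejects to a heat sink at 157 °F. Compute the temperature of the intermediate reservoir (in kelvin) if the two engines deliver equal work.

T_C = 157 °F → (157 − 32) × 5/9 = 69.44 °C = 342.59 K.
For reversible stages Q_m = Q_H·(T_m/T_H). Setting W₁ = Q_H(1 − T_m/T_H) equal to W₂ = Q_m(1 − T_C/T_m) = Q_H·(T_m − T_C)/T_H gives T_H − T_m = T_m − T_C, so T_m = (T_H + T_C)/2 = (648.00 + 342.59)/2 = 495 K.

T_m ≈ 495 K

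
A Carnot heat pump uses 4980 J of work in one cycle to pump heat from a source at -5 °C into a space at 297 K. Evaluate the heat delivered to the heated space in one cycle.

Q_H ≈ 51300 J

T_C = -5 °C → -5 + 273.15 = 268.15 K.
The Carnot heat-pump COP is COP_HP = T_H/(T_H − T_C) = 297.00/28.85 = 10.2946.
Q_H = COP_HP · W = 10.2946 × 4980 = 51300 J.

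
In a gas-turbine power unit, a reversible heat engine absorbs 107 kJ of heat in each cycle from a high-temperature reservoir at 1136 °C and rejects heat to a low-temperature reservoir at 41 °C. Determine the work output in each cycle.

T_H = 1136 °C → 1136 + 273.15 = 1409.15 K.
T_C = 41 °C → 41 + 273.15 = 314.15 K.
Carnot efficiency: η = 1 − T_C/T_H = 1 − 314.15/1409.15 = 0.7771.
W = η·Q_H = 0.7771 × 107 = 83.1 kJ.

W ≈ 83.1 kJ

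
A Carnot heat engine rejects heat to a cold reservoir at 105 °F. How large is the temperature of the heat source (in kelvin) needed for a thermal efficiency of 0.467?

T_C = 105 °F → (105 − 32) × 5/9 = 40.56 °C = 313.71 K.
From η = 1 − T_C/T_H, solving for T_H gives T_H = T_C/(1 − η) = 313.71/(1 − 0.467) = 589 K.

T_H ≈ 589 K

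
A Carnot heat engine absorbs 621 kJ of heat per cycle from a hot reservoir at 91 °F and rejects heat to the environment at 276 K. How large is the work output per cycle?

W ≈ 60.75 kJ

T_H = 91 °F → (91 − 32) × 5/9 = 32.78 °C = 305.93 K.
Carnot efficiency: η = 1 − T_C/T_H = 1 − 276.00/305.93 = 0.0978.
W = η·Q_H = 0.0978 × 621 = 60.75 kJ.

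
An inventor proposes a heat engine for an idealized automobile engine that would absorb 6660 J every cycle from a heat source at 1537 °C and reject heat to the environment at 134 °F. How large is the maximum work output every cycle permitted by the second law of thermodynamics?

T_H = 1537 °C → 1537 + 273.15 = 1810.15 K.
T_C = 134 °F → (134 − 32) × 5/9 = 56.67 °C = 329.82 K.
No engine can exceed the Carnot limit: η_max = 1 − T_C/T_H = 1 − 329.82/1810.15 = 0.8178.
W_max = η_max · Q_H = 0.8178 × 6660 = 5450 J.

W_max ≈ 5450 J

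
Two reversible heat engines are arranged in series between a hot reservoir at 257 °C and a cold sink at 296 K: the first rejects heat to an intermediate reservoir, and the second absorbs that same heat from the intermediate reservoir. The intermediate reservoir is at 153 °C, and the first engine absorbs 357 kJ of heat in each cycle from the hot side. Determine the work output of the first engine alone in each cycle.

T_H = 257 °C → 257 + 273.15 = 530.15 K.
T_m = 153 °C → 153 + 273.15 = 426.15 K.
First-stage efficiency η₁ = 1 − T_m/T_H = 1 − 426.15/530.15 = 0.1962.
W₁ = η₁·Q_H = 0.1962 × 357 = 70.0 kJ.

W₁ ≈ 70.0 kJ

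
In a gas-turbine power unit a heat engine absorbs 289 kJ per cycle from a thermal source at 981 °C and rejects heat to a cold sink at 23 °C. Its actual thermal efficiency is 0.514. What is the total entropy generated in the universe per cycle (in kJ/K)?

ΔS_univ ≈ 0.2438 kJ/K

T_H = 981 °C → 981 + 273.15 = 1254.15 K.
T_C = 23 °C → 23 + 273.15 = 296.15 K.
W = η·Q_H = 0.514 × 289 = 148.5 kJ, so Q_C = Q_H − W = 140.5 kJ.
Entropy balance on the reservoirs: −Q_H/T_H = -0.2304 kJ/K, +Q_C/T_C = 0.4743 kJ/K.
ΔS_univ = −Q_H/T_H + Q_C/T_C = 0.2438 kJ/K (> 0, since η = 0.514 < η_Carnot = 0.764).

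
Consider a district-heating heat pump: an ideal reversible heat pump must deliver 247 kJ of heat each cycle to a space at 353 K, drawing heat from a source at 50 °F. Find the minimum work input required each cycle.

T_C = 50 °F → (50 − 32) × 5/9 = 10.00 °C = 283.15 K.
Reversible heating COP: COP_HP = T_H/(T_H − T_C) = 353.00/69.85 = 5.0537.
W = Q_H/COP_HP = 247/5.0537 = 48.88 kJ.

W_in ≈ 48.88 kJ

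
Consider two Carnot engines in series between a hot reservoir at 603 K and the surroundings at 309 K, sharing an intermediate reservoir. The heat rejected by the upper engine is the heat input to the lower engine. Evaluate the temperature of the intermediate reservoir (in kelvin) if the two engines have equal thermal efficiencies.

Equal efficiencies require 1 − T_m/T_H = 1 − T_C/T_m, i.e. T_m/T_H = T_C/T_m, so T_m = √(T_H·T_C) = √(603.00 × 309.00) = 431.7 K.

T_m ≈ 431.7 K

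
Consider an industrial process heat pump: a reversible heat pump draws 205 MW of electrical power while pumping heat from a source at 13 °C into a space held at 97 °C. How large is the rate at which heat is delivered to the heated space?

T_H = 97 °C → 97 + 273.15 = 370.15 K.
T_C = 13 °C → 13 + 273.15 = 286.15 K.
For a reversible heat pump, COP_HP = T_H/(T_H − T_C) = 370.15/84.00 = 4.4065.
Q_H = COP_HP · W = 4.4065 × 205 = 903 MW.

Q̇_H ≈ 903 MW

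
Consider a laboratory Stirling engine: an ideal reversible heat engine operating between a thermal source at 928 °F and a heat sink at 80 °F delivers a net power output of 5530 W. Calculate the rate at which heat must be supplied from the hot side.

Q̇_H ≈ 9050 W

T_H = 928 °F → (928 − 32) × 5/9 = 497.78 °C = 770.93 K.
T_C = 80 °F → (80 − 32) × 5/9 = 26.67 °C = 299.82 K.
For a reversible engine, η = 1 − T_C/T_H = 1 − 299.82/770.93 = 0.6111.
Q_H = W/η = 5530/0.6111 = 9050 W.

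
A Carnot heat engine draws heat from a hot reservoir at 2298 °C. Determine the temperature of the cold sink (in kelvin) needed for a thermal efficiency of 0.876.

T_H = 2298 °C → 2298 + 273.15 = 2571.15 K.
From η = 1 − T_C/T_H, T_C = T_H·(1 − η) = 2571.15 × (1 − 0.876) = 319 K.

T_C ≈ 319 K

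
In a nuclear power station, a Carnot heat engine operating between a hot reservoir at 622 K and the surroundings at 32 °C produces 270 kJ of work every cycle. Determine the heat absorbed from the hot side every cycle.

T_C = 32 °C → 32 + 273.15 = 305.15 K.
The Carnot efficiency is η = 1 − T_C/T_H = 1 − 305.15/622.00 = 0.5094.
Q_H = W/η = 270/0.5094 = 530 kJ.

Q_H ≈ 530 kJ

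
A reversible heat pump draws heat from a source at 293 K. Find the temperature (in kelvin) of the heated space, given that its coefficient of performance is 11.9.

T_H ≈ 319.9 K

COP_HP = T_H/(T_H − T_C) ⇒ T_H = T_C·COP_HP/(COP_HP − 1) = 293.00 × 11.9/(11.9 − 1) = 319.9 K.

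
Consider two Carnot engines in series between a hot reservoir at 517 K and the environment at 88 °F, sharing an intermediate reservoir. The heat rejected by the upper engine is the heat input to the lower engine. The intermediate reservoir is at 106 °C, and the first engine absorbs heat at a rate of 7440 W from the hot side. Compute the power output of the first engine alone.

T_C = 88 °F → (88 − 32) × 5/9 = 31.11 °C = 304.26 K.
T_m = 106 °C → 106 + 273.15 = 379.15 K.
First-stage efficiency η₁ = 1 − T_m/T_H = 1 − 379.15/517.00 = 0.2666.
W₁ = η₁·Q_H = 0.2666 × 7440 = 1984 W.

Ẇ₁ ≈ 1984 W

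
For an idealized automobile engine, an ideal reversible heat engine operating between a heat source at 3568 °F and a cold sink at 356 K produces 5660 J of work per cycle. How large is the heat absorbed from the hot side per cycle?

T_H = 3568 °F → (3568 − 32) × 5/9 = 1964.44 °C = 2237.59 K.
Since the cycle is reversible, η = 1 − T_C/T_H = 1 − 356.00/2237.59 = 0.8409.
Q_H = W/η = 5660/0.8409 = 6731 J.

Q_H ≈ 6731 J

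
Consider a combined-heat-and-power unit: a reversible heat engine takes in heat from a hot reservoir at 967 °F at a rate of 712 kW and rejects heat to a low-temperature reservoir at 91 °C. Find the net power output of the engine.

Ẇ ≈ 385 kW

T_H = 967 °F → (967 − 32) × 5/9 = 519.44 °C = 792.59 K.
T_C = 91 °C → 91 + 273.15 = 364.15 K.
Carnot efficiency: η = 1 − T_C/T_H = 1 − 364.15/792.59 = 0.5406.
W = η·Q_H = 0.5406 × 712 = 385 kW.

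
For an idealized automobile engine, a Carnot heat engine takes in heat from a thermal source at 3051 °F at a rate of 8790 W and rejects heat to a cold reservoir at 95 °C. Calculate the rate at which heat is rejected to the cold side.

Q̇_C ≈ 1660 W

T_H = 3051 °F → (3051 − 32) × 5/9 = 1677.22 °C = 1950.37 K.
T_C = 95 °C → 95 + 273.15 = 368.15 K.
Carnot efficiency: η = 1 − T_C/T_H = 1 − 368.15/1950.37 = 0.8112.
For a reversible cycle Q_C/Q_H = T_C/T_H, so Q_C = 8790 × 368.15/1950.37 = 1660 W.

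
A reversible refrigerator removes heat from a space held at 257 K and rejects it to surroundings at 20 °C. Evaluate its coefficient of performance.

T_H = 20 °C → 20 + 273.15 = 293.15 K.
The reversible coefficient of performance is COP_R = T_C/(T_H − T_C) = 257.00/(293.15 − 257.00) = 7.109.

COP_R ≈ 7.109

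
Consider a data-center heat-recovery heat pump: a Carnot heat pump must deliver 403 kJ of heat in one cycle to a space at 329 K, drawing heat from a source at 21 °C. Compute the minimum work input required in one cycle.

T_C = 21 °C → 21 + 273.15 = 294.15 K.
Reversible heating COP: COP_HP = T_H/(T_H − T_C) = 329.00/34.85 = 9.4405.
W = Q_H/COP_HP = 403/9.4405 = 42.7 kJ.

W_in ≈ 42.7 kJ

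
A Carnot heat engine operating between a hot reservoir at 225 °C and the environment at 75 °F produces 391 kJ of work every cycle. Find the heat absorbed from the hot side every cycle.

Q_H ≈ 968.5 kJ

T_H = 225 °C → 225 + 273.15 = 498.15 K.
T_C = 75 °F → (75 − 32) × 5/9 = 23.89 °C = 297.04 K.
Carnot efficiency: η = 1 − T_C/T_H = 1 − 297.04/498.15 = 0.4037.
Q_H = W/η = 391/0.4037 = 968.5 kJ.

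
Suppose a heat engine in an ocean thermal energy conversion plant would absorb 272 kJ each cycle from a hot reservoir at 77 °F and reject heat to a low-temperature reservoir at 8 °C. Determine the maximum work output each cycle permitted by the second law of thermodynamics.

T_H = 77 °F → (77 − 32) × 5/9 = 25.00 °C = 298.15 K.
T_C = 8 °C → 8 + 273.15 = 281.15 K.
The second-law ceiling is the Carnot efficiency, η_max = 1 − T_C/T_H = 1 − 281.15/298.15 = 0.0570.
W_max = η_max · Q_H = 0.0570 × 272 = 15.5 kJ.

W_max ≈ 15.5 kJ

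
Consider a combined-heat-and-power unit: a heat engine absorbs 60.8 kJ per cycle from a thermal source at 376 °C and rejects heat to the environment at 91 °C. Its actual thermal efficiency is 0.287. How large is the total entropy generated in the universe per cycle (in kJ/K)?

T_H = 376 °C → 376 + 273.15 = 649.15 K.
T_C = 91 °C → 91 + 273.15 = 364.15 K.
W = η·Q_H = 0.287 × 60.8 = 17.45 kJ, so Q_C = Q_H − W = 43.35 kJ.
Reservoir entropy changes: ΔS_H = −Q_H/T_H = −60.8/649.15 = -0.09366 kJ/K and ΔS_C = +Q_C/T_C = 43.35/364.15 = 0.1190 kJ/K.
ΔS_univ = −Q_H/T_H + Q_C/T_C = 0.0254 kJ/K (> 0, since η = 0.287 < η_Carnot = 0.439).

ΔS_univ ≈ 0.0254 kJ/K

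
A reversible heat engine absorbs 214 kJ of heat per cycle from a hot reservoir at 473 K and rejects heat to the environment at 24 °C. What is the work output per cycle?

W ≈ 79.6 kJ

T_C = 24 °C → 24 + 273.15 = 297.15 K.
The Carnot efficiency is η = 1 − T_C/T_H = 1 − 297.15/473.00 = 0.3718.
W = η·Q_H = 0.3718 × 214 = 79.6 kJ.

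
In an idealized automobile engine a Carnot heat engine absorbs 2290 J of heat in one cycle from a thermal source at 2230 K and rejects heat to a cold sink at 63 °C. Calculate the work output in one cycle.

T_C = 63 °C → 63 + 273.15 = 336.15 K.
For a reversible engine, η = 1 − T_C/T_H = 1 − 336.15/2230.00 = 0.8493.
W = η·Q_H = 0.8493 × 2290 = 1940 J.

W ≈ 1940 J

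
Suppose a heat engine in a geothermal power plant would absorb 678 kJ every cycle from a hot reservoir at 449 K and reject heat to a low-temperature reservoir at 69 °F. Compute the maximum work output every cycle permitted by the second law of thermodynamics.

T_C = 69 °F → (69 − 32) × 5/9 = 20.56 °C = 293.71 K.
No engine can exceed the Carnot limit: η_max = 1 − T_C/T_H = 1 − 293.71/449.00 = 0.3459.
W_max = η_max · Q_H = 0.3459 × 678 = 234 kJ.

W_max ≈ 234 kJ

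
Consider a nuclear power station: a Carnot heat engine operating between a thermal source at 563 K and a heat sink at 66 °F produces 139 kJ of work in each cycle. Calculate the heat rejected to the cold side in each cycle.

Q_C ≈ 149.8 kJ

T_C = 66 °F → (66 − 32) × 5/9 = 18.89 °C = 292.04 K.
The Carnot efficiency is η = 1 − T_C/T_H = 1 − 292.04/563.00 = 0.4813.
Since Q_C/Q_H = T_C/T_H and Q_H = W/η, Q_C = W·T_C/(T_H − T_C) = 139 × 292.04/270.96 = 149.8 kJ.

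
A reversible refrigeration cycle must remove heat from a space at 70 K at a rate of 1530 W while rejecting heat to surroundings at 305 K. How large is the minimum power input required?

Ẇ_in ≈ 5136 W

COP_R = T_C/(T_H − T_C) = 70.00/235.00 = 0.2979.
W = Q_C/COP_R = 1530/0.2979 = 5136 W.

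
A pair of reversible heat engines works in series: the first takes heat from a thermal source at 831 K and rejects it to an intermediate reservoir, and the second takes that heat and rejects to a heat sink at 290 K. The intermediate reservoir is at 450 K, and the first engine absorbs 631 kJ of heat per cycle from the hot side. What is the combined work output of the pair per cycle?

Two reversible stages in series are equivalent to a single Carnot engine between T_H and T_C, so η_total = 1 − T_C/T_H = 1 − 290.00/831.00 = 0.6510.
W_total = η_total · Q_H = 0.6510 × 631 = 410.8 kJ.

W_total ≈ 410.8 kJ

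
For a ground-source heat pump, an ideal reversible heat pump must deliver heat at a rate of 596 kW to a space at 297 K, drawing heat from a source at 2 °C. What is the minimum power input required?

T_C = 2 °C → 2 + 273.15 = 275.15 K.
The Carnot heat-pump COP is COP_HP = T_H/(T_H − T_C) = 297.00/21.85 = 13.5927.
W = Q_H/COP_HP = 596/13.5927 = 43.8 kW.

Ẇ_in ≈ 43.8 kW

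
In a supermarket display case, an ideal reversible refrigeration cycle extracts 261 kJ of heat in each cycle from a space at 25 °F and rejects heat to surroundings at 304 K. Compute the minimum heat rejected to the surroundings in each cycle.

T_C = 25 °F → (25 − 32) × 5/9 = -3.89 °C = 269.26 K.
For a reversible cycle Q_H/Q_C = T_H/T_C, so Q_H = Q_C·T_H/T_C = 261 × 304.00/269.26 = 294.7 kJ.

Q_H ≈ 294.7 kJ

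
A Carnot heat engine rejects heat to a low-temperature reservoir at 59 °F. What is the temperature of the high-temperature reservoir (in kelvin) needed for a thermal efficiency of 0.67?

T_C = 59 °F → (59 − 32) × 5/9 = 15.00 °C = 288.15 K.
From η = 1 − T_C/T_H, solving for T_H gives T_H = T_C/(1 − η) = 288.15/(1 − 0.67) = 873.2 K.

T_H ≈ 873.2 K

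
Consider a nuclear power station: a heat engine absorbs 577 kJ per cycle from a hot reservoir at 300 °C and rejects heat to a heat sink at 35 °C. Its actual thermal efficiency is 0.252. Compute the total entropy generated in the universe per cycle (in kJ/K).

ΔS_univ ≈ 0.3939 kJ/K

T_H = 300 °C → 300 + 273.15 = 573.15 K.
T_C = 35 °C → 35 + 273.15 = 308.15 K.
W = η·Q_H = 0.252 × 577 = 145.4 kJ, so Q_C = Q_H − W = 431.6 kJ.
The hot reservoir loses entropy Q_H/T_H = 577/573.15 = 1.007 kJ/K; the cold reservoir gains Q_C/T_C = 431.6/308.15 = 1.401 kJ/K.
ΔS_univ = −Q_H/T_H + Q_C/T_C = 0.3939 kJ/K (> 0, since η = 0.252 < η_Carnot = 0.462).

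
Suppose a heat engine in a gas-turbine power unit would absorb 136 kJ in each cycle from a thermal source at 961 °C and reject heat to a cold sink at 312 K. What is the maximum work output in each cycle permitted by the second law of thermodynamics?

W_max ≈ 102 kJ

T_H = 961 °C → 961 + 273.15 = 1234.15 K.
By the Carnot theorem, η_max = 1 − T_C/T_H = 1 − 312.00/1234.15 = 0.7472.
W_max = η_max · Q_H = 0.7472 × 136 = 102 kJ.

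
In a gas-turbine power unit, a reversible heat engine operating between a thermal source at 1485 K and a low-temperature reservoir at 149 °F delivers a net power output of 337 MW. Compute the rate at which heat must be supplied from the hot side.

T_C = 149 °F → (149 − 32) × 5/9 = 65.00 °C = 338.15 K.
Carnot efficiency: η = 1 − T_C/T_H = 1 − 338.15/1485.00 = 0.7723.
Q_H = W/η = 337/0.7723 = 436 MW.

Q̇_H ≈ 436 MW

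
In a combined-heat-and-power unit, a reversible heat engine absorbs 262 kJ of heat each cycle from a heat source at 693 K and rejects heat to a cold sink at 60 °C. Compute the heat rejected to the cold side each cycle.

T_C = 60 °C → 60 + 273.15 = 333.15 K.
The Carnot efficiency is η = 1 − T_C/T_H = 1 − 333.15/693.00 = 0.5193.
For a reversible cycle Q_C/Q_H = T_C/T_H, so Q_C = 262 × 333.15/693.00 = 126 kJ.

Q_C ≈ 126 kJ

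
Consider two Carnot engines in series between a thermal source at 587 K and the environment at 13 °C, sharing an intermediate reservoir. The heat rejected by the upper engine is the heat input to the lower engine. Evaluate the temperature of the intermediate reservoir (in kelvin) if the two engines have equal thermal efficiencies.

T_m ≈ 410 K

T_C = 13 °C → 13 + 273.15 = 286.15 K.
Equal efficiencies require 1 − T_m/T_H = 1 − T_C/T_m, i.e. T_m/T_H = T_C/T_m, so T_m = √(T_H·T_C) = √(587.00 × 286.15) = 410 K.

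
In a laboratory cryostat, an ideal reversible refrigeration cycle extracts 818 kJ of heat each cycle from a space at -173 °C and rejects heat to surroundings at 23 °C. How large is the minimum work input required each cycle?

W_in ≈ 1600 kJ

T_H = 23 °C → 23 + 273.15 = 296.15 K.
T_C = -173 °C → -173 + 273.15 = 100.15 K.
The reversible coefficient of performance is COP_R = T_C/(T_H − T_C) = 100.15/196.00 = 0.5110.
W = Q_C/COP_R = 818/0.5110 = 1600 kJ.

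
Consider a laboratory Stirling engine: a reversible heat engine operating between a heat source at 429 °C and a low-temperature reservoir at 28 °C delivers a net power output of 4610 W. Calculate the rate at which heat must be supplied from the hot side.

Q̇_H ≈ 8070 W

T_H = 429 °C → 429 + 273.15 = 702.15 K.
T_C = 28 °C → 28 + 273.15 = 301.15 K.
η_rev = 1 − T_C/T_H = 1 − 301.15/702.15 = 0.5711.
Q_H = W/η = 4610/0.5711 = 8070 W.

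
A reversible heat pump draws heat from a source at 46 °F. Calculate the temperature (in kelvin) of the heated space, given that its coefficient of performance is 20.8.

T_H ≈ 295.1 K

T_C = 46 °F → (46 − 32) × 5/9 = 7.78 °C = 280.93 K.
COP_HP = T_H/(T_H − T_C) ⇒ T_H = T_C·COP_HP/(COP_HP − 1) = 280.93 × 20.8/(20.8 − 1) = 295.1 K.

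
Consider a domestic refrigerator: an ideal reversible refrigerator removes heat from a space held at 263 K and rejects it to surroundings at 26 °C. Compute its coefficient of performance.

COP_R ≈ 7.28

T_H = 26 °C → 26 + 273.15 = 299.15 K.
COP_R = T_C/(T_H − T_C) = 263.00/(299.15 − 263.00) = 7.28.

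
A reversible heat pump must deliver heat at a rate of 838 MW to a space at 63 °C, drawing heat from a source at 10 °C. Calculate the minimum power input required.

T_H = 63 °C → 63 + 273.15 = 336.15 K.
T_C = 10 °C → 10 + 273.15 = 283.15 K.
Reversible heating COP: COP_HP = T_H/(T_H − T_C) = 336.15/53.00 = 6.3425.
W = Q_H/COP_HP = 838/6.3425 = 132 MW.

Ẇ_in ≈ 132 MW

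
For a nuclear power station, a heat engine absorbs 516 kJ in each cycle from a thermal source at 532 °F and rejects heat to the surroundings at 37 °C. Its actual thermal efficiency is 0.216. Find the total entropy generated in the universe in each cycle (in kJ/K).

ΔS_univ ≈ 0.368 kJ/K

T_H = 532 °F → (532 − 32) × 5/9 = 277.78 °C = 550.93 K.
T_C = 37 °C → 37 + 273.15 = 310.15 K.
W = η·Q_H = 0.216 × 516 = 111.5 kJ, so Q_C = Q_H − W = 404.5 kJ.
Reservoir entropy changes: ΔS_H = −Q_H/T_H = −516/550.93 = -0.9366 kJ/K and ΔS_C = +Q_C/T_C = 404.5/310.15 = 1.304 kJ/K.
ΔS_univ = −Q_H/T_H + Q_C/T_C = 0.368 kJ/K (> 0, since η = 0.216 < η_Carnot = 0.437).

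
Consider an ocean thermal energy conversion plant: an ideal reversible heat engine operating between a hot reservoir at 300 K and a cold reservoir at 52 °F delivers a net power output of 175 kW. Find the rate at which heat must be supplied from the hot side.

T_C = 52 °F → (52 − 32) × 5/9 = 11.11 °C = 284.26 K.
For a reversible engine, η = 1 − T_C/T_H = 1 − 284.26/300.00 = 0.0525.
Q_H = W/η = 175/0.0525 = 3336 kW.

Q̇_H ≈ 3336 kW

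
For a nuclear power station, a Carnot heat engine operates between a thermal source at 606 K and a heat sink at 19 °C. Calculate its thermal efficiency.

η ≈ 0.5179

T_C = 19 °C → 19 + 273.15 = 292.15 K.
Carnot efficiency: η = 1 − T_C/T_H = 1 − 292.15/606.00 = 0.5179.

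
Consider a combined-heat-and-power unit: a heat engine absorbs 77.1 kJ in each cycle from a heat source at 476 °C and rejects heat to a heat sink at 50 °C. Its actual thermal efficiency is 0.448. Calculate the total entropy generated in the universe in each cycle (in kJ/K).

T_H = 476 °C → 476 + 273.15 = 749.15 K.
T_C = 50 °C → 50 + 273.15 = 323.15 K.
W = η·Q_H = 0.448 × 77.1 = 34.54 kJ, so Q_C = Q_H − W = 42.56 kJ.
Entropy balance on the reservoirs: −Q_H/T_H = -0.1029 kJ/K, +Q_C/T_C = 0.1317 kJ/K.
ΔS_univ = −Q_H/T_H + Q_C/T_C = 0.02878 kJ/K (> 0, since η = 0.448 < η_Carnot = 0.569).

ΔS_univ ≈ 0.02878 kJ/K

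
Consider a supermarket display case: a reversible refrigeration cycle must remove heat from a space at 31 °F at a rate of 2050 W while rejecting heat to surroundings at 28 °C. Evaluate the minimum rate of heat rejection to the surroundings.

Q̇_H ≈ 2260 W

T_H = 28 °C → 28 + 273.15 = 301.15 K.
T_C = 31 °F → (31 − 32) × 5/9 = -0.56 °C = 272.59 K.
For a reversible cycle Q_H/Q_C = T_H/T_C, so Q_H = Q_C·T_H/T_C = 2050 × 301.15/272.59 = 2260 W.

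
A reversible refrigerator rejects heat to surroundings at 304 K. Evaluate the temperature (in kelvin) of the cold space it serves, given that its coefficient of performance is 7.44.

T_C ≈ 268.0 K

COP_R = T_C/(T_H − T_C) ⇒ T_C = T_H·COP_R/(1 + COP_R) = 304.00 × 7.44/(1 + 7.44) = 268.0 K.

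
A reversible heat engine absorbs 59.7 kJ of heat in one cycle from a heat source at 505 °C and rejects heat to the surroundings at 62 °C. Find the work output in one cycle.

W ≈ 34.0 kJ

T_H = 505 °C → 505 + 273.15 = 778.15 K.
T_C = 62 °C → 62 + 273.15 = 335.15 K.
Since the cycle is reversible, η = 1 − T_C/T_H = 1 − 335.15/778.15 = 0.5693.
W = η·Q_H = 0.5693 × 59.7 = 34.0 kJ.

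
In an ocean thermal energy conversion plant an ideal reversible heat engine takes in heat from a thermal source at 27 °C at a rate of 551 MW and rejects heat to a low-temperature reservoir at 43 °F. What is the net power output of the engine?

T_H = 27 °C → 27 + 273.15 = 300.15 K.
T_C = 43 °F → (43 − 32) × 5/9 = 6.11 °C = 279.26 K.
Since the cycle is reversible, η = 1 − T_C/T_H = 1 − 279.26/300.15 = 0.0696.
W = η·Q_H = 0.0696 × 551 = 38.3 MW.

Ẇ ≈ 38.3 MW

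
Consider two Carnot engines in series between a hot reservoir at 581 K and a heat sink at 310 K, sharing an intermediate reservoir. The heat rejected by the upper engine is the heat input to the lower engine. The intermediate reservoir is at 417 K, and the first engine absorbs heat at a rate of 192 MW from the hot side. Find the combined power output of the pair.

Ẇ_total ≈ 89.6 MW

Two reversible stages in series are equivalent to a single Carnot engine between T_H and T_C, so η_total = 1 − T_C/T_H = 1 − 310.00/581.00 = 0.4664.
W_total = η_total · Q_H = 0.4664 × 192 = 89.6 MW.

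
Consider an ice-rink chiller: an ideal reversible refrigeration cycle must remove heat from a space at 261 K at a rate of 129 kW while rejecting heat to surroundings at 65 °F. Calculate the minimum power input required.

Ẇ_in ≈ 15.1 kW

T_H = 65 °F → (65 − 32) × 5/9 = 18.33 °C = 291.48 K.
For a reversible refrigerator, COP_R = T_C/(T_H − T_C) = 261.00/30.48 = 8.5621.
W = Q_C/COP_R = 129/8.5621 = 15.1 kW.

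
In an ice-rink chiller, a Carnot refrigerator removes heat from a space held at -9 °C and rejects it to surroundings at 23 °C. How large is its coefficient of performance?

COP_R ≈ 8.255

T_H = 23 °C → 23 + 273.15 = 296.15 K.
T_C = -9 °C → -9 + 273.15 = 264.15 K.
The reversible coefficient of performance is COP_R = T_C/(T_H − T_C) = 264.15/(296.15 − 264.15) = 8.255.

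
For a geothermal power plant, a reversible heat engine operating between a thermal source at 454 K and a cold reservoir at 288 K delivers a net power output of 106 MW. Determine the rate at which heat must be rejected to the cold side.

Since the cycle is reversible, η = 1 − T_C/T_H = 1 − 288.00/454.00 = 0.3656.
Since Q_C/Q_H = T_C/T_H and Q_H = W/η, Q_C = W·T_C/(T_H − T_C) = 106 × 288.00/166.00 = 184 MW.

Q̇_C ≈ 184 MW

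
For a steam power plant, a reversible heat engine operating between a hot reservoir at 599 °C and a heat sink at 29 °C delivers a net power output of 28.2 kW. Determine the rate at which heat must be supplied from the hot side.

T_H = 599 °C → 599 + 273.15 = 872.15 K.
T_C = 29 °C → 29 + 273.15 = 302.15 K.
Carnot efficiency: η = 1 − T_C/T_H = 1 − 302.15/872.15 = 0.6536.
Q_H = W/η = 28.2/0.6536 = 43.1 kW.

Q̇_H ≈ 43.1 kW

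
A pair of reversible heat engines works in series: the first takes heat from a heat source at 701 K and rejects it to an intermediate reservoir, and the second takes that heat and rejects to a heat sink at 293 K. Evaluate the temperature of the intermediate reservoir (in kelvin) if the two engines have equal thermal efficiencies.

Equal efficiencies require 1 − T_m/T_H = 1 − T_C/T_m, i.e. T_m/T_H = T_C/T_m, so T_m = √(T_H·T_C) = √(701.00 × 293.00) = 453.2 K.

T_m ≈ 453.2 K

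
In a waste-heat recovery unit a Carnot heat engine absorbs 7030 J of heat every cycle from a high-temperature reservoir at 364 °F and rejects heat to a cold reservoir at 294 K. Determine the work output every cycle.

W ≈ 2510 J

T_H = 364 °F → (364 − 32) × 5/9 = 184.44 °C = 457.59 K.
Since the cycle is reversible, η = 1 − T_C/T_H = 1 − 294.00/457.59 = 0.3575.
W = η·Q_H = 0.3575 × 7030 = 2510 J.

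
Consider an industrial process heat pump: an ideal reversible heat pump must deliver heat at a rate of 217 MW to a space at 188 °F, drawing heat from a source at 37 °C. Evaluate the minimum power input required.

Ẇ_in ≈ 30.0 MW

T_H = 188 °F → (188 − 32) × 5/9 = 86.67 °C = 359.82 K.
T_C = 37 °C → 37 + 273.15 = 310.15 K.
Reversible heating COP: COP_HP = T_H/(T_H − T_C) = 359.82/49.67 = 7.2446.
W = Q_H/COP_HP = 217/7.2446 = 30.0 MW.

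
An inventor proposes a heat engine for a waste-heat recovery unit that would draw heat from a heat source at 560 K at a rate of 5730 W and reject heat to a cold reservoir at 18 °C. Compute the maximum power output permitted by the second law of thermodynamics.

Ẇ_max ≈ 2750 W

T_C = 18 °C → 18 + 273.15 = 291.15 K.
By the Carnot theorem, η_max = 1 − T_C/T_H = 1 − 291.15/560.00 = 0.4801.
W_max = η_max · Q_H = 0.4801 × 5730 = 2750 W.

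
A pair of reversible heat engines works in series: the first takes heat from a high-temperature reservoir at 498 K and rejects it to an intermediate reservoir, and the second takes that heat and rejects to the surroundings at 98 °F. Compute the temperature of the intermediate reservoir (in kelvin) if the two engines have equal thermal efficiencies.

T_C = 98 °F → (98 − 32) × 5/9 = 36.67 °C = 309.82 K.
Equal efficiencies require 1 − T_m/T_H = 1 − T_C/T_m, i.e. T_m/T_H = T_C/T_m, so T_m = √(T_H·T_C) = √(498.00 × 309.82) = 393 K.

T_m ≈ 393 K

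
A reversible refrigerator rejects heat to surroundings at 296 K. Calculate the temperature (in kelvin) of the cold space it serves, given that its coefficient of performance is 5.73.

T_C ≈ 252 K

COP_R = T_C/(T_H − T_C) ⇒ T_C = T_H·COP_R/(1 + COP_R) = 296.00 × 5.73/(1 + 5.73) = 252 K.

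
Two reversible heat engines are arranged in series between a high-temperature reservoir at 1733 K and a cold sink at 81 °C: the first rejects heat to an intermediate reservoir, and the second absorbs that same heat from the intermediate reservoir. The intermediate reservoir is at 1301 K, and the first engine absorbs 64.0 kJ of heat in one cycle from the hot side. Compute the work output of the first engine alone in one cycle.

T_C = 81 °C → 81 + 273.15 = 354.15 K.
First-stage efficiency η₁ = 1 − T_m/T_H = 1 − 1301.00/1733.00 = 0.2493.
W₁ = η₁·Q_H = 0.2493 × 64.0 = 16.0 kJ.

W₁ ≈ 16.0 kJ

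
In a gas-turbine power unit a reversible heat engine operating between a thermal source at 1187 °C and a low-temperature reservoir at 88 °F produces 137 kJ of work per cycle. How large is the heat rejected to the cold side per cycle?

T_H = 1187 °C → 1187 + 273.15 = 1460.15 K.
T_C = 88 °F → (88 − 32) × 5/9 = 31.11 °C = 304.26 K.
Carnot efficiency: η = 1 − T_C/T_H = 1 − 304.26/1460.15 = 0.7916.
Since Q_C/Q_H = T_C/T_H and Q_H = W/η, Q_C = W·T_C/(T_H − T_C) = 137 × 304.26/1155.89 = 36.06 kJ.

Q_C ≈ 36.06 kJ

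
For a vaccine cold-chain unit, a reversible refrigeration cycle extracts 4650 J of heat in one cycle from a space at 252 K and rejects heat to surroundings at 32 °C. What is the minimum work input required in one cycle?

T_H = 32 °C → 32 + 273.15 = 305.15 K.
The reversible coefficient of performance is COP_R = T_C/(T_H − T_C) = 252.00/53.15 = 4.7413.
W = Q_C/COP_R = 4650/4.7413 = 981 J.

W_in ≈ 981 J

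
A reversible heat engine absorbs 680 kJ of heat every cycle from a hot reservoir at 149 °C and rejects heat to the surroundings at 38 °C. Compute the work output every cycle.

W ≈ 179 kJ

T_H = 149 °C → 149 + 273.15 = 422.15 K.
T_C = 38 °C → 38 + 273.15 = 311.15 K.
The Carnot efficiency is η = 1 − T_C/T_H = 1 − 311.15/422.15 = 0.2629.
W = η·Q_H = 0.2629 × 680 = 179 kJ.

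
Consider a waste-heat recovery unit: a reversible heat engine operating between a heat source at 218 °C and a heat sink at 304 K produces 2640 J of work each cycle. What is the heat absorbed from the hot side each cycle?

Q_H ≈ 6930 J

T_H = 218 °C → 218 + 273.15 = 491.15 K.
Carnot efficiency: η = 1 − T_C/T_H = 1 − 304.00/491.15 = 0.3810.
Q_H = W/η = 2640/0.3810 = 6930 J.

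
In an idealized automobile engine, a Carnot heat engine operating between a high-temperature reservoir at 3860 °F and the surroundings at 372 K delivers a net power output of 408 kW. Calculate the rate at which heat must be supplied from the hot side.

Q̇_H ≈ 483 kW

T_H = 3860 °F → (3860 − 32) × 5/9 = 2126.67 °C = 2399.82 K.
Carnot efficiency: η = 1 − T_C/T_H = 1 − 372.00/2399.82 = 0.8450.
Q_H = W/η = 408/0.8450 = 483 kW.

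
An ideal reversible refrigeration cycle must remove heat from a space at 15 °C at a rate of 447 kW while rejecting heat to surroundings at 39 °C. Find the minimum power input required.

T_H = 39 °C → 39 + 273.15 = 312.15 K.
T_C = 15 °C → 15 + 273.15 = 288.15 K.
COP_R = T_C/(T_H − T_C) = 288.15/24.00 = 12.0062.
W = Q_C/COP_R = 447/12.0062 = 37.23 kW.

Ẇ_in ≈ 37.23 kW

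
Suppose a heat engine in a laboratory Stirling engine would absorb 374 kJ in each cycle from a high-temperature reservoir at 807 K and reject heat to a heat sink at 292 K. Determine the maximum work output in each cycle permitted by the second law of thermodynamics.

By the Carnot theorem, η_max = 1 − T_C/T_H = 1 − 292.00/807.00 = 0.6382.
W_max = η_max · Q_H = 0.6382 × 374 = 239 kJ.

W_max ≈ 239 kJ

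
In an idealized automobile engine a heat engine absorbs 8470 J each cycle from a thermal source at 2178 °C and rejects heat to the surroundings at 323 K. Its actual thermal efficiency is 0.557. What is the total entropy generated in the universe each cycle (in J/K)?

ΔS_univ ≈ 8.16 J/K

T_H = 2178 °C → 2178 + 273.15 = 2451.15 K.
W = η·Q_H = 0.557 × 8470 = 4718 J, so Q_C = Q_H − W = 3752 J.
Reservoir entropy changes: ΔS_H = −Q_H/T_H = −8470/2451.15 = -3.456 J/K and ΔS_C = +Q_C/T_C = 3752/323.00 = 11.62 J/K.
ΔS_univ = −Q_H/T_H + Q_C/T_C = 8.16 J/K (> 0, since η = 0.557 < η_Carnot = 0.868).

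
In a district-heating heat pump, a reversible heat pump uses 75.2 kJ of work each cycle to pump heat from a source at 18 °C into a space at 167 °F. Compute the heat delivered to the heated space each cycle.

T_H = 167 °F → (167 − 32) × 5/9 = 75.00 °C = 348.15 K.
T_C = 18 °C → 18 + 273.15 = 291.15 K.
For a reversible heat pump, COP_HP = T_H/(T_H − T_C) = 348.15/57.00 = 6.1079.
Q_H = COP_HP · W = 6.1079 × 75.2 = 459 kJ.

Q_H ≈ 459 kJ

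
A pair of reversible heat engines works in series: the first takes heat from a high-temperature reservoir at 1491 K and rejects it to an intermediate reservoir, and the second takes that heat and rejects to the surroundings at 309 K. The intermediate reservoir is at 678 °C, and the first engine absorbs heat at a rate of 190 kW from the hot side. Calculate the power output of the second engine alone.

T_m = 678 °C → 678 + 273.15 = 951.15 K.
Heat entering the second stage: Q_m = Q_H·(T_m/T_H) = 190 × 951.15/1491.00 = 121 kW.
Second-stage efficiency η₂ = 1 − T_C/T_m = 1 − 309.00/951.15 = 0.6751, so W₂ = η₂·Q_m = 81.8 kW.

Ẇ₂ ≈ 81.8 kW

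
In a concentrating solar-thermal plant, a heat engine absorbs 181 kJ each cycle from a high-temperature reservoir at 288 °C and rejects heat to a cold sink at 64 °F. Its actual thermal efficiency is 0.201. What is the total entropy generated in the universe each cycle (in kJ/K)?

T_H = 288 °C → 288 + 273.15 = 561.15 K.
T_C = 64 °F → (64 − 32) × 5/9 = 17.78 °C = 290.93 K.
W = η·Q_H = 0.201 × 181 = 36.38 kJ, so Q_C = Q_H − W = 144.6 kJ.
Reservoir entropy changes: ΔS_H = −Q_H/T_H = −181/561.15 = -0.3226 kJ/K and ΔS_C = +Q_C/T_C = 144.6/290.93 = 0.4971 kJ/K.
ΔS_univ = −Q_H/T_H + Q_C/T_C = 0.175 kJ/K (> 0, since η = 0.201 < η_Carnot = 0.482).

ΔS_univ ≈ 0.175 kJ/K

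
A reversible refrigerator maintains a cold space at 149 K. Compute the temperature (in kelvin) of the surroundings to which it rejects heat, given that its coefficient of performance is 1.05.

COP_R = T_C/(T_H − T_C) ⇒ T_H = T_C·(1 + 1/COP_R) = 149.00 × (1 + 1/1.05) = 290.9 K.

T_H ≈ 290.9 K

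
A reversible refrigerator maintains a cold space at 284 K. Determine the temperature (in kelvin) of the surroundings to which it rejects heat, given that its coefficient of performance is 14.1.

COP_R = T_C/(T_H − T_C) ⇒ T_H = T_C·(1 + 1/COP_R) = 284.00 × (1 + 1/14.1) = 304.1 K.

T_H ≈ 304.1 K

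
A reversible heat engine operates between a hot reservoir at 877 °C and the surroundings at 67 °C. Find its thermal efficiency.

T_H = 877 °C → 877 + 273.15 = 1150.15 K.
T_C = 67 °C → 67 + 273.15 = 340.15 K.
Carnot efficiency: η = 1 − T_C/T_H = 1 − 340.15/1150.15 = 0.704.

η ≈ 0.704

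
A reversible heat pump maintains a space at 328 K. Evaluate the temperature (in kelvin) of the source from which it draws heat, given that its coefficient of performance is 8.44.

T_C ≈ 289.1 K

COP_HP = T_H/(T_H − T_C) ⇒ T_C = T_H·(COP_HP − 1)/COP_HP = 328.00 × (8.44 − 1)/8.44 = 289.1 K.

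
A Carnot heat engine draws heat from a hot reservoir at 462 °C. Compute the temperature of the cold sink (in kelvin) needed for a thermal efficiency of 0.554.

T_C ≈ 328 K

T_H = 462 °C → 462 + 273.15 = 735.15 K.
From η = 1 − T_C/T_H, T_C = T_H·(1 − η) = 735.15 × (1 − 0.554) = 328 K.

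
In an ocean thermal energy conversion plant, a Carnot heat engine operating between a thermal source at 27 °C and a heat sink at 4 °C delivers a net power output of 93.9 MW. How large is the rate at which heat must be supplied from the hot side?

T_H = 27 °C → 27 + 273.15 = 300.15 K.
T_C = 4 °C → 4 + 273.15 = 277.15 K.
The Carnot efficiency is η = 1 − T_C/T_H = 1 − 277.15/300.15 = 0.0766.
Q_H = W/η = 93.9/0.0766 = 1225 MW.

Q̇_H ≈ 1225 MW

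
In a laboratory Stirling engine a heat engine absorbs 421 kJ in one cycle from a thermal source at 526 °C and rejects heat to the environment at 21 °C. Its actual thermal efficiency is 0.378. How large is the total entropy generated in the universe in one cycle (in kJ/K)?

T_H = 526 °C → 526 + 273.15 = 799.15 K.
T_C = 21 °C → 21 + 273.15 = 294.15 K.
W = η·Q_H = 0.378 × 421 = 159.1 kJ, so Q_C = Q_H − W = 261.9 kJ.
Entropy balance on the reservoirs: −Q_H/T_H = -0.5268 kJ/K, +Q_C/T_C = 0.8902 kJ/K.
ΔS_univ = −Q_H/T_H + Q_C/T_C = 0.3634 kJ/K (> 0, since η = 0.378 < η_Carnot = 0.632).

ΔS_univ ≈ 0.3634 kJ/K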